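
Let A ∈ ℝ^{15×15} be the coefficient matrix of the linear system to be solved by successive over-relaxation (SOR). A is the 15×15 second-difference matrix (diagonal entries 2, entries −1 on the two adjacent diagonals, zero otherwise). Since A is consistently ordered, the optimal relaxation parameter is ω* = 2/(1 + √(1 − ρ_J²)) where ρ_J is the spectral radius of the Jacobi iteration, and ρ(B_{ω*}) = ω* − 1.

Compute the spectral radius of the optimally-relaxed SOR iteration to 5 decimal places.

ρ_J = max_k |cos(kπ/16)| = cos(π/16) = 0.98079
√(1 − cos²(π/16)) = sin(π/16) ≈ 0.195090.
Young: ω* = 2/(1+√(1−ρ_J²)) = 2/(1+0.195090) = 2/1.195090 = 1.67351.
ρ_SOR = ω* − 1 = 1.67351 − 1 = 0.67351.

ρ_SOR = 0.67351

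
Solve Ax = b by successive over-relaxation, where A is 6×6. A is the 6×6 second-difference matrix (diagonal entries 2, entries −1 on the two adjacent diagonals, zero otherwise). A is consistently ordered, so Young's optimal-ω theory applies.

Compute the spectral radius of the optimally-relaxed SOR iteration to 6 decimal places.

[ρ_J] n=6: ρ(B_J) = cos(π/(n+1)) = cos(π/7) = 0.900969.
1 − cos²(π/7) = sin²(π/7) ⇒ √(1−ρ_J²) = sin(π/7) = 0.4338837.
So ω* = 2/1.4338837 = 1.394813 (Young).
ρ(B_{ω*}) = ω*−1 = 0.394813

ρ_SOR = 0.394813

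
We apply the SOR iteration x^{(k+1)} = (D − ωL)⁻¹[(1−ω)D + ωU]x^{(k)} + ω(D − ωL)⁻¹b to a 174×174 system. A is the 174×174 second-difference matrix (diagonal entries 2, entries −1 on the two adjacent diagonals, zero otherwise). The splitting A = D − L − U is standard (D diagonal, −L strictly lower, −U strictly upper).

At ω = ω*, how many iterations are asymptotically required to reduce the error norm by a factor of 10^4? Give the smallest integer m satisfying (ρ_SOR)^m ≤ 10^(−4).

m = 257

B_J for the 174×174 system has eigenvalues cos(kπ/175); ρ_J = cos(π/175) = 0.9998389.
√(1−ρ_J²) simplifies to sin(π/175) = 0.0179510.
Then 2/(1+√(1−ρ_J²)) = 2/(1+0.0179510); ω* = 2/1.0179510 = 1.9647311.
ρ(B_{ω*}) = ω*−1 = 0.9647311
ρ_SOR^m ≤ 10^(−4) ⇔ m ≥ 4·ln10/(−ln 0.9647311) = 9.21034/0.0359059 = 256.513; m = ⌈256.513⌉ = 257.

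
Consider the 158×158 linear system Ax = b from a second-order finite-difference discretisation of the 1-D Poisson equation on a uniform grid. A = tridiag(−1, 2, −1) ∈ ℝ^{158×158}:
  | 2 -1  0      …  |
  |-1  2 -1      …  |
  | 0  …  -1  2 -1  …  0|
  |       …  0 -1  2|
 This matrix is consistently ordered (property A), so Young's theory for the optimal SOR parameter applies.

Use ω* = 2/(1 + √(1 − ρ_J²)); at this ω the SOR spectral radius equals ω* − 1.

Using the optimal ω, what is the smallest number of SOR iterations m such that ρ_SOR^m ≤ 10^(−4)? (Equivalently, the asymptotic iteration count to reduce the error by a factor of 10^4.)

m = 234

ρ_J = max_k |cos(kπ/159)| = cos(π/159) = 0.9998048
√(1 − cos²(π/159)) = sin(π/159) ≈ 0.0197572.
ω* = 2 / (1 + 0.0197572) = 2 / 1.0197572 ≈ 1.9612512.
ρ(B_{ω*}) = ω*−1 = 0.9612512
Need (0.9612512)^m ≤ 10^(−4): m ≥ 4·ln10/|ln 0.9612512| = 9.21034/0.0395195 = 233.058 ⇒ m = 234.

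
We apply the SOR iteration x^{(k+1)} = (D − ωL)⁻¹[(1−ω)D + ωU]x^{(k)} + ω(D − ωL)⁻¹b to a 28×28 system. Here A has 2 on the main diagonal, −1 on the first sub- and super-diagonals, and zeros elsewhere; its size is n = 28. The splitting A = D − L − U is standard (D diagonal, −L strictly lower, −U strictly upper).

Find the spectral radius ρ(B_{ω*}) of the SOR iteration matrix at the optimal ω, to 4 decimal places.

spectrum of D⁻¹(L+U) = {cos(kπ/29) : 1≤k≤28}; ρ_J = cos(π/29) = 0.9941.
root = sin(π/29) = 0.10812  (since 1−cos² = sin²).
ω* = 2/(1+0.10812) = 1.8049
ρ(B_{ω*}) = ω*−1 = 0.8049

ρ_SOR = 0.8049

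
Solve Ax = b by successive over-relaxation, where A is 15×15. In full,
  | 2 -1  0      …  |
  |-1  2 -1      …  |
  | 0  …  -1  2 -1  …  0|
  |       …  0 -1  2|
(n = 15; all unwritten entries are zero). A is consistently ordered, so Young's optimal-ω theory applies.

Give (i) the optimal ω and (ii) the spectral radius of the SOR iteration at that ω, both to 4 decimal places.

ω* = 1.6735, ρ_SOR = 0.6735

spectrum of D⁻¹(L+U) = {cos(kπ/16) : 1≤k≤15}; ρ_J = cos(π/16) = 0.9808.
root = sin(π/16) = 0.19509  (since 1−cos² = sin²).
[ω*] 2 ÷ (1 + 0.19509) = 2 ÷ 1.19509 = 1.6735.
[ρ_SOR] ω* − 1 = 0.6735.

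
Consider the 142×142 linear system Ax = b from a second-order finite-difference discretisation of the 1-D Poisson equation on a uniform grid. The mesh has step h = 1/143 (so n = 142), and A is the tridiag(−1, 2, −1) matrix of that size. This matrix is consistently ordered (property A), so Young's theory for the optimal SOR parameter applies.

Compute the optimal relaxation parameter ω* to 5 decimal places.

B_J for the 142×142 system has eigenvalues cos(kπ/143); ρ_J = cos(π/143) = 0.99976.
√(1 − cos²(π/143)) = sin(π/143) ≈ 0.021967.
ω* = 2 / (1 + 0.021967) = 2 / 1.021967 ≈ 1.95701.
Hence ρ(B_{ω*}) = 1.95701 − 1 = 0.95701.

ω* = 1.95701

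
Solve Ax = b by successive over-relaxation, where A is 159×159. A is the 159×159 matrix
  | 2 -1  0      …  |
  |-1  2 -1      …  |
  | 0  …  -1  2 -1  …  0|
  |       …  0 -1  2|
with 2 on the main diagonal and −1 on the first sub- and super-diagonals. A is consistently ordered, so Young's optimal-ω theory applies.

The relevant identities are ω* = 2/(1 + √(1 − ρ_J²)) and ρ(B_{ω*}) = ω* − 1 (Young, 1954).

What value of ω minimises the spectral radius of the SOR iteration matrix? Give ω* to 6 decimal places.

ω* = 1.961489

spectrum of D⁻¹(L+U) = {cos(kπ/160) : 1≤k≤159}; ρ_J = cos(π/160) = 0.999807.
√(1−ρ_J²) = |sin(π/160)| = 0.0196337
ω* = 2/(1+0.0196337) = 1.961489
ρ(B_{ω*}) = ω*−1 = 0.961489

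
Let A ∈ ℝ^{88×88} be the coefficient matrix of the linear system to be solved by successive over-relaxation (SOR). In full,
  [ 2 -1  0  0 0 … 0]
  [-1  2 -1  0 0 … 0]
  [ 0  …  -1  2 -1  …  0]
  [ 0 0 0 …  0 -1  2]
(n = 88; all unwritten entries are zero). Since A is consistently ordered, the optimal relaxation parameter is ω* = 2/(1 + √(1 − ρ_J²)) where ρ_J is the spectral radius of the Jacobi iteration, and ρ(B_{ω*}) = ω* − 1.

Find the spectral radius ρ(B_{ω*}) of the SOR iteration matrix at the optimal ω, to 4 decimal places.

ρ_SOR = 0.9318

With n=88, ρ(Jacobi) = cos(π/89) = 0.9994.
root = sin(π/89) = 0.03529  (since 1−cos² = sin²).
Young: ω* = 2/(1+√(1−ρ_J²)) = 2/(1+0.03529) = 2/1.03529 = 1.9318.
ρ_SOR = ω* − 1 = 1.9318 − 1 = 0.9318.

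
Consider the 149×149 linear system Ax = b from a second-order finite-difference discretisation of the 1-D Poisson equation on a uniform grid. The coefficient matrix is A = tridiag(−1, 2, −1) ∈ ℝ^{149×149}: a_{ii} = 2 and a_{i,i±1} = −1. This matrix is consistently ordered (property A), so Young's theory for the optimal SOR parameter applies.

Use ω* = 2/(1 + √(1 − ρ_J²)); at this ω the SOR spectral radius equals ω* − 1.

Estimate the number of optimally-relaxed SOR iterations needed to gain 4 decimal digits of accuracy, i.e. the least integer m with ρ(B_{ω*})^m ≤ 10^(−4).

spectrum of D⁻¹(L+U) = {cos(kπ/150) : 1≤k≤149}; ρ_J = cos(π/150) = 0.9997807.
root = sin(π/150) = 0.0209424  (since 1−cos² = sin²).
ω* = 2 / (1 + 0.0209424) = 2 / 1.0209424 ≈ 1.9589744.
At ω = 1.9589744 every |λ(B_ω)| = ω−1, so ρ_SOR = 0.9589744.
m ≥ 4·ln10 / (−ln 0.9589744) = 219.865; smallest integer m = 220.

m = 220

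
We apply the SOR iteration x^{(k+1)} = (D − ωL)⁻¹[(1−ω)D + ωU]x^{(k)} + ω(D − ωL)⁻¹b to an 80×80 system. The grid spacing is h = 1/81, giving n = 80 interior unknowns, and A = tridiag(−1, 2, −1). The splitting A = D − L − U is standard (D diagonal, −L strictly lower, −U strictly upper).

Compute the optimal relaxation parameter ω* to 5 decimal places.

ω* = 1.92534

spectrum of D⁻¹(L+U) = {cos(kπ/81) : 1≤k≤80}; ρ_J = cos(π/81) = 0.99925.
√(1−ρ_J²) simplifies to sin(π/81) = 0.038775.
Then 2/(1+√(1−ρ_J²)) = 2/(1+0.038775); ω* = 2/1.038775 = 1.92534.
Hence ρ(B_{ω*}) = 1.92534 − 1 = 0.92534.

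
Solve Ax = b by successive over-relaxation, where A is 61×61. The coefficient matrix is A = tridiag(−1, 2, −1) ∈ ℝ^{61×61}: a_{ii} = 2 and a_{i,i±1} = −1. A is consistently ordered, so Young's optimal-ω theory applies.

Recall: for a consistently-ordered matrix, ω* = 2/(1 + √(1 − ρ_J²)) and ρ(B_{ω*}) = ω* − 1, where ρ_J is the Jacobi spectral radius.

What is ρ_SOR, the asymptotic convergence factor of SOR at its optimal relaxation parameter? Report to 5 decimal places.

B_J for the 61×61 system has eigenvalues cos(kπ/62); ρ_J = cos(π/62) = 0.99872.
√(1−ρ_J²) = |sin(π/62)| = 0.050649
ω* = 2/(1+0.050649) = 1.90359
and ρ(B_{ω*}) = 1.90359 − 1 = 0.90359.

ρ_SOR = 0.90359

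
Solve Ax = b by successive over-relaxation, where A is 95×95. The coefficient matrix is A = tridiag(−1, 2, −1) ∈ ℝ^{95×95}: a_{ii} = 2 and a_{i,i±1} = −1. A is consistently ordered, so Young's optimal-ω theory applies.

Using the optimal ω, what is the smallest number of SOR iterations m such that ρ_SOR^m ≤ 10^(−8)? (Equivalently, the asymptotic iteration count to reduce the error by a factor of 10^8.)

½·tridiag(1,0,1) at n=95: λ_k = cos(kπ/96); max |λ| at k=1 ⇒ ρ_J = cos(π/96) ≈ 0.9994646.
√(1−ρ_J²) simplifies to sin(π/96) = 0.0327191.
ω* = 2/(1 + 0.0327191) = 2/1.0327191 = 1.9366350.
and ρ(B_{ω*}) = 1.9366350 − 1 = 0.9366350.
Need (0.9366350)^m ≤ 10^(−8): m ≥ 8·ln10/|ln 0.9366350| = 18.4207/0.0654616 = 281.397 ⇒ m = 282.

m = 282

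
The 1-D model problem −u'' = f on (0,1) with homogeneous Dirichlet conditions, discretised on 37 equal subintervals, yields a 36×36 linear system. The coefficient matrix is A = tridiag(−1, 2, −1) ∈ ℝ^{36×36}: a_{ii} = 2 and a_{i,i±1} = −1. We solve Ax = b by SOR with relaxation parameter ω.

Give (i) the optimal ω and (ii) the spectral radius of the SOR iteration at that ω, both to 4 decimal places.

ω* = 1.8436, ρ_SOR = 0.8436

ρ_J = max_k |cos(kπ/37)| = cos(π/37) = 0.9964
√(1−ρ_J²) simplifies to sin(π/37) = 0.08481.
ω* = 2/(1+0.08481) = 1.8436
and ρ(B_{ω*}) = 1.8436 − 1 = 0.8436.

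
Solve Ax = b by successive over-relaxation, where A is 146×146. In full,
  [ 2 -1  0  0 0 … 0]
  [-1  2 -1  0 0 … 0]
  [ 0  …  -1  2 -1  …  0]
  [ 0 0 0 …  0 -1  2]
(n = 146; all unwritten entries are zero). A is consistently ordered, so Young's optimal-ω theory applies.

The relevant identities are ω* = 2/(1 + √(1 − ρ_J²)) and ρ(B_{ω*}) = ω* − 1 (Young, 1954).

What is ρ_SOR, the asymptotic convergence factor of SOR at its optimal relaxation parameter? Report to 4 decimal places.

n=146: λ(B_J) = 1 − λ(A)/2 = cos(kπ/147); k=1 gives ρ_J = 0.9998.
√(1−ρ_J²) simplifies to sin(π/147) = 0.02137.
ω* = 2/(1+0.02137) = 1.9582
At ω = 1.9582 every |λ(B_ω)| = ω−1, so ρ_SOR = 0.9582.

ρ_SOR = 0.9582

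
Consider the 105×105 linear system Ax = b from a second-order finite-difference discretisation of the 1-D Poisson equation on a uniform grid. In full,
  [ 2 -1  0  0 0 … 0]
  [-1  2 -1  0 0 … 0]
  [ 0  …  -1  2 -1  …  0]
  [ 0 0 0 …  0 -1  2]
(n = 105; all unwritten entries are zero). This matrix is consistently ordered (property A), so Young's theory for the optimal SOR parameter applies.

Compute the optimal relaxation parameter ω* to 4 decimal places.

ω* = 1.9424

ρ_J = max_k |cos(kπ/106)| = cos(π/106) = 0.9996
1 − cos²(π/106) = sin²(π/106) ⇒ √(1−ρ_J²) = sin(π/106) = 0.02963.
ω* = 2 / (1 + 0.02963) = 2 / 1.02963 ≈ 1.9424.
[ρ_SOR] ω* − 1 = 0.9424.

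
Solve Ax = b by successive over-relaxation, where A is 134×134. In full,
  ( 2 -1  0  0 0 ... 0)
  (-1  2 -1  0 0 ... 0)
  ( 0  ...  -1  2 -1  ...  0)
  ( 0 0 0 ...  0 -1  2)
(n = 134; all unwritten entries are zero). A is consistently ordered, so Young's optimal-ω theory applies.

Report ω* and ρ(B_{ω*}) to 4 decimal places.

ω* = 1.9545, ρ_SOR = 0.9545

n=134: λ(B_J) = 1 − λ(A)/2 = cos(kπ/135); k=1 gives ρ_J = 0.9997.
root = sin(π/135) = 0.02327  (since 1−cos² = sin²).
Then 2/(1+√(1−ρ_J²)) = 2/(1+0.02327); ω* = 2/1.02327 = 1.9545.
[ρ_SOR] ω* − 1 = 0.9545.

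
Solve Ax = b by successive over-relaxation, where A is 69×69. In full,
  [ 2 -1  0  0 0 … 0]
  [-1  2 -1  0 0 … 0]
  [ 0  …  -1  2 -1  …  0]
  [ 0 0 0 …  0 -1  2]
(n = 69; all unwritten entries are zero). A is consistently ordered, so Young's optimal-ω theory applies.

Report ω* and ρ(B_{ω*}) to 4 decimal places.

[ρ_J] n=69: ρ(B_J) = cos(π/(n+1)) = cos(π/70) = 0.9990.
1 − cos²(π/70) = sin²(π/70) ⇒ √(1−ρ_J²) = sin(π/70) = 0.04486.
So ω* = 2/1.04486 = 1.9141 (Young).
At ω = 1.9141 every |λ(B_ω)| = ω−1, so ρ_SOR = 0.9141.

ω* = 1.9141, ρ_SOR = 0.9141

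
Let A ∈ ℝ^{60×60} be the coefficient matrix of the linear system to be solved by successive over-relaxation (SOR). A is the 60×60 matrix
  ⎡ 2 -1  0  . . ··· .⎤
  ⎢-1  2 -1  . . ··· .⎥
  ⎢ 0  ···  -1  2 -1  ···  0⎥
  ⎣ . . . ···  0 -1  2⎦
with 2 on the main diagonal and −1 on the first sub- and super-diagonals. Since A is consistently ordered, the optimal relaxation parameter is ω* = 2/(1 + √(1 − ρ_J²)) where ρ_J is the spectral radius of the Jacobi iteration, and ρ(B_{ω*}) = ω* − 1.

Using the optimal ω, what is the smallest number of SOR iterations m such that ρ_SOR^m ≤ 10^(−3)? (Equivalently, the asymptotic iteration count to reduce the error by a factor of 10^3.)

m = 68

spectrum of D⁻¹(L+U) = {cos(kπ/61) : 1≤k≤60}; ρ_J = cos(π/61) = 0.9986741.
√(1 − cos²(π/61)) = sin(π/61) ≈ 0.0514788.
So ω* = 2/1.0514788 = 1.9020830 (Young).
and ρ(B_{ω*}) = 1.9020830 − 1 = 0.9020830.
ρ_SOR^m ≤ 10^(−3) ⇔ m ≥ 3·ln10/(−ln 0.9020830) = 6.90776/0.103049 = 67.034; m = ⌈67.034⌉ = 68.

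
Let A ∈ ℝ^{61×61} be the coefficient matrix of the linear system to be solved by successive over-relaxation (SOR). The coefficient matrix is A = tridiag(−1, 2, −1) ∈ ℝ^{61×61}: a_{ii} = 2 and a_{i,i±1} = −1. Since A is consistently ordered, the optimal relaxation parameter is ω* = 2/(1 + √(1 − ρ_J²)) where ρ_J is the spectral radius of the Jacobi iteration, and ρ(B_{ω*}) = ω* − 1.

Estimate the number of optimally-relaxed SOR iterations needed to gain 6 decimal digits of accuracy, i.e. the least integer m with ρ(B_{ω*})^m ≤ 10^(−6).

B_J for the 61×61 system has eigenvalues cos(kπ/62); ρ_J = cos(π/62) = 0.9987165.
root = sin(π/62) = 0.0506492  (since 1−cos² = sin²).
ω* = 2/(1+0.0506492) = 1.9035849
ρ_SOR = ω* − 1 ≈ 0.9035849.
For 6 digits: m = 6·ln10 / (−ln 0.9035849) = 13.8155/0.101385 = 136.268; round up → m = 137.

m = 137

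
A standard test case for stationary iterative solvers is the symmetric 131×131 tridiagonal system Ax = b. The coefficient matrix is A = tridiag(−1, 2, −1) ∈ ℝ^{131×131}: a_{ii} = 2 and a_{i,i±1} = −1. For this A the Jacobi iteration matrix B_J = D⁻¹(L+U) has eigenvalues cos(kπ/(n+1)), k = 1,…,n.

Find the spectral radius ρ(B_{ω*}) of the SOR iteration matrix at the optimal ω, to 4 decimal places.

[ρ_J] n=131: ρ(B_J) = cos(π/(n+1)) = cos(π/132) = 0.9997.
√(1−ρ_J²) = |sin(π/132)| = 0.02380
ω* = 2/(1+0.02380) = 1.9535
Hence ρ(B_{ω*}) = 1.9535 − 1 = 0.9535.

ρ_SOR = 0.9535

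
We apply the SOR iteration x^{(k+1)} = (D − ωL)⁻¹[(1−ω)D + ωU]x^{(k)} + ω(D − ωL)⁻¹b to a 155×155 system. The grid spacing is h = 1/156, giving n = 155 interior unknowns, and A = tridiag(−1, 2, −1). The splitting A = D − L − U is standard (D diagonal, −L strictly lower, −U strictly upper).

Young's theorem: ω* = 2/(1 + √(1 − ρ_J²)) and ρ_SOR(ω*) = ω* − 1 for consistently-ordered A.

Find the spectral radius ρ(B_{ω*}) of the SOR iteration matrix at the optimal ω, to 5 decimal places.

ρ_SOR = 0.96052

With n=155, ρ(Jacobi) = cos(π/156) = 0.99980.
√(1−ρ_J²) = |sin(π/156)| = 0.020137
So ω* = 2/1.020137 = 1.96052 (Young).
Hence ρ(B_{ω*}) = 1.96052 − 1 = 0.96052.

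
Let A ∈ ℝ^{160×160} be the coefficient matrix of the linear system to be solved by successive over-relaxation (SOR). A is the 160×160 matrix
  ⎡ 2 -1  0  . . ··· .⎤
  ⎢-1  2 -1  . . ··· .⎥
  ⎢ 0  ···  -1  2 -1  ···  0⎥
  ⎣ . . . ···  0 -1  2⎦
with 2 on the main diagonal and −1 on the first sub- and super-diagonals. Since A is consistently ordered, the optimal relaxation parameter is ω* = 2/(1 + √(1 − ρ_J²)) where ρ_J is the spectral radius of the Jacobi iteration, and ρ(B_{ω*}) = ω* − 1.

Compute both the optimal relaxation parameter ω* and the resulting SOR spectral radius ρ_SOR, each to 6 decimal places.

ω* = 1.961723, ρ_SOR = 0.961723

With n=160, ρ(Jacobi) = cos(π/161) = 0.999810.
root = sin(π/161) = 0.0195118  (since 1−cos² = sin²).
Young: ω* = 2/(1+√(1−ρ_J²)) = 2/(1+0.0195118) = 2/1.0195118 = 1.961723.
Hence ρ(B_{ω*}) = 1.961723 − 1 = 0.961723.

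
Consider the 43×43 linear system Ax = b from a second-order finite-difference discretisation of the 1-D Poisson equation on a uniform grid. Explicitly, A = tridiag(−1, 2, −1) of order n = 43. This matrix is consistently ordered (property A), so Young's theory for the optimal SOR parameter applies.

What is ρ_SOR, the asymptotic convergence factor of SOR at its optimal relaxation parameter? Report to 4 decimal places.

With n=43, ρ(Jacobi) = cos(π/44) = 0.9975.
1 − cos²(π/44) = sin²(π/44) ⇒ √(1−ρ_J²) = sin(π/44) = 0.07134.
Then 2/(1+√(1−ρ_J²)) = 2/(1+0.07134); ω* = 2/1.07134 = 1.8668.
ρ(B_{ω*}) = ω*−1 = 0.8668

ρ_SOR = 0.8668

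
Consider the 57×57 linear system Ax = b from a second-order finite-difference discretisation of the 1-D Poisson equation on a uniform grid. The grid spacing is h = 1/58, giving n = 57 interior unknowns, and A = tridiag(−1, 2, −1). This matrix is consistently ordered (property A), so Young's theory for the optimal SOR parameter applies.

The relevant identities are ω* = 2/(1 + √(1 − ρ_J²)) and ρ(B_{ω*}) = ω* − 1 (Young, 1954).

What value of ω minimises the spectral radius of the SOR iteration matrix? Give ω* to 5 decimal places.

ω* = 1.89728

½·tridiag(1,0,1) at n=57: λ_k = cos(kπ/58); max |λ| at k=1 ⇒ ρ_J = cos(π/58) ≈ 0.99853.
√(1−ρ_J²) = |sin(π/58)| = 0.054139
[ω*] 2 ÷ (1 + 0.054139) = 2 ÷ 1.054139 = 1.89728.
ρ_SOR = ω* − 1 = 1.89728 − 1 = 0.89728.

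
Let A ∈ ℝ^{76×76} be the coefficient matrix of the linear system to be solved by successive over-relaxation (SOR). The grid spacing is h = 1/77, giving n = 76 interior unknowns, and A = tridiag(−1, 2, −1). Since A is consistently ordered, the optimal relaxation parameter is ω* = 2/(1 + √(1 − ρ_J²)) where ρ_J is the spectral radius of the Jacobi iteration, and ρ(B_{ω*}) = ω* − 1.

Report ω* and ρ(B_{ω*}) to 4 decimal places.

½·tridiag(1,0,1) at n=76: λ_k = cos(kπ/77); max |λ| at k=1 ⇒ ρ_J = cos(π/77) ≈ 0.9992.
√(1−ρ_J²) = |sin(π/77)| = 0.04079
ω* = 2/(1+0.04079) = 1.9216
ρ_SOR = ω* − 1 ≈ 0.9216.

ω* = 1.9216, ρ_SOR = 0.9216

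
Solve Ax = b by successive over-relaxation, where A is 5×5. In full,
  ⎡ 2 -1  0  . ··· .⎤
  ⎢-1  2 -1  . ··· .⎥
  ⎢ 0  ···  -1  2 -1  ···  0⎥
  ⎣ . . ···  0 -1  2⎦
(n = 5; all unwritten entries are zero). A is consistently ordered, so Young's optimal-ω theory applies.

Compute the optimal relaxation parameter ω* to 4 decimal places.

ω* = 1.3333

ρ_J = max_k |cos(kπ/6)| = cos(π/6) = 0.8660
root = sin(π/6) = 0.50000  (since 1−cos² = sin²).
ω* = 2/(1+0.50000) = 1.3333
ρ_SOR = ω* − 1 = 1.3333 − 1 = 0.3333.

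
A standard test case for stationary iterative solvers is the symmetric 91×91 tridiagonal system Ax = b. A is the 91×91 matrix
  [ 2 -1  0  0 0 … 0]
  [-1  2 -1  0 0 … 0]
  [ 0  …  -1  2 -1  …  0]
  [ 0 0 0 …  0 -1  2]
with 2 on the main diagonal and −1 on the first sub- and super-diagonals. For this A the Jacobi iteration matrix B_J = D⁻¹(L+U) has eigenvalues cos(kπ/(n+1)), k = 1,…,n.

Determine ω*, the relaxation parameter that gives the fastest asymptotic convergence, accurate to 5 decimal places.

½·tridiag(1,0,1) at n=91: λ_k = cos(kπ/92); max |λ| at k=1 ⇒ ρ_J = cos(π/92) ≈ 0.99942.
√(1 − cos²(π/92)) = sin(π/92) ≈ 0.034141.
ω* = 2 / (1 + 0.034141) = 2 / 1.034141 ≈ 1.93397.
and ρ(B_{ω*}) = 1.93397 − 1 = 0.93397.

ω* = 1.93397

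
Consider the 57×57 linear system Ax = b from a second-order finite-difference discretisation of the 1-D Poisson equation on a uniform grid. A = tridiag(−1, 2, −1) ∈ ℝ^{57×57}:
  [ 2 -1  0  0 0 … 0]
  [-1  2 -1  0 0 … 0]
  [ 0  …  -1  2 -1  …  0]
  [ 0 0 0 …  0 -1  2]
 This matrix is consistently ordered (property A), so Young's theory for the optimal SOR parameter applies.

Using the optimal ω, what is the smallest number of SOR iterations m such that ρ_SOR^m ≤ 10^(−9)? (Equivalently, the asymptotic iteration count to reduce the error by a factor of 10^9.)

m = 192

spectrum of D⁻¹(L+U) = {cos(kπ/58) : 1≤k≤57}; ρ_J = cos(π/58) = 0.9985334.
root = sin(π/58) = 0.0541389  (since 1−cos² = sin²).
So ω* = 2/1.0541389 = 1.8972832 (Young).
ρ(B_{ω*}) = ω*−1 = 0.8972832
For 9 digits: m = 9·ln10 / (−ln 0.8972832) = 20.7233/0.108384 = 191.203; round up → m = 192.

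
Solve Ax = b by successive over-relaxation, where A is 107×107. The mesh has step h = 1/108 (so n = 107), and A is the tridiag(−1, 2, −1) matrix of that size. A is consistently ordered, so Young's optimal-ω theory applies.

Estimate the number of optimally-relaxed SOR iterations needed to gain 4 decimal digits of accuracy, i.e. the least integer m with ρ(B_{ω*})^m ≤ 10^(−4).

[ρ_J] n=107: ρ(B_J) = cos(π/(n+1)) = cos(π/108) = 0.9995770.
√(1−ρ_J²) = |sin(π/108)| = 0.0290847
Then 2/(1+√(1−ρ_J²)) = 2/(1+0.0290847); ω* = 2/1.0290847 = 1.9434746.
Hence ρ(B_{ω*}) = 1.9434746 − 1 = 0.9434746.
(0.9434746)^m ≤ 10^{−4}  ⇒  m·ln(0.9434746) ≤ −4·ln10  ⇒  m ≥ 158.292  ⇒  m = 159

m = 159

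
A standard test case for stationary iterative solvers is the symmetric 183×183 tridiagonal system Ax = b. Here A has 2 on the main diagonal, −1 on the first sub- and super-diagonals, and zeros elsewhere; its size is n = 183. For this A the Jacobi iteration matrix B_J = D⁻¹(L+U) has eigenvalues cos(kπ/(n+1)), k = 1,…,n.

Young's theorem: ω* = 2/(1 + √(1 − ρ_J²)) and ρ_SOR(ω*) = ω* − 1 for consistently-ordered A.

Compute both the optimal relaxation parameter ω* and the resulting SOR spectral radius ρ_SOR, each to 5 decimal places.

ω* = 1.96643, ρ_SOR = 0.96643

n=183: λ(B_J) = 1 − λ(A)/2 = cos(kπ/184); k=1 gives ρ_J = 0.99985.
√(1−ρ_J²) simplifies to sin(π/184) = 0.017073.
[ω*] 2 ÷ (1 + 0.017073) = 2 ÷ 1.017073 = 1.96643.
ρ(B_{ω*}) = ω*−1 = 0.96643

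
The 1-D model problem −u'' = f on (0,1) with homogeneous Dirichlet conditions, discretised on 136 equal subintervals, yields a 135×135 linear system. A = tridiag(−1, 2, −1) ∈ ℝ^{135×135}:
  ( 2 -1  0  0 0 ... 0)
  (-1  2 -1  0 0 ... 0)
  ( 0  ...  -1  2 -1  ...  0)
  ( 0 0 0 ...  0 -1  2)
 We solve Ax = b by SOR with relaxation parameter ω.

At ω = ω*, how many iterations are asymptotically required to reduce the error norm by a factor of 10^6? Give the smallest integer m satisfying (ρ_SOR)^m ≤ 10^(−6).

n=135: λ(B_J) = 1 − λ(A)/2 = cos(kπ/136); k=1 gives ρ_J = 0.9997332.
√(1−ρ_J²) simplifies to sin(π/136) = 0.0230979.
Young: ω* = 2/(1+√(1−ρ_J²)) = 2/(1+0.0230979) = 2/1.0230979 = 1.9548471.
ρ_SOR = ω* − 1 ≈ 0.9548471.
Need (0.9548471)^m ≤ 10^(−6): m ≥ 6·ln10/|ln 0.9548471| = 13.8155/0.0462041 = 299.010 ⇒ m = 300.

m = 300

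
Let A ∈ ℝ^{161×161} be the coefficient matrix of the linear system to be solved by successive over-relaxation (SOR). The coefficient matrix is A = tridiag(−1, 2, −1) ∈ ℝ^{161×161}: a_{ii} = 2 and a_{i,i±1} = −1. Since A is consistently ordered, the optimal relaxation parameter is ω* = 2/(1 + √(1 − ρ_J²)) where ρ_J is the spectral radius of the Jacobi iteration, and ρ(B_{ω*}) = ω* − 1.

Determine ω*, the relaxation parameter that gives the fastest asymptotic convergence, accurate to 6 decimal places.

½·tridiag(1,0,1) at n=161: λ_k = cos(kπ/162); max |λ| at k=1 ⇒ ρ_J = cos(π/162) ≈ 0.999812.
root = sin(π/162) = 0.0193913  (since 1−cos² = sin²).
ω* = 2/(1 + 0.0193913) = 2/1.0193913 = 1.961955.
[ρ_SOR] ω* − 1 = 0.961955.

ω* = 1.961955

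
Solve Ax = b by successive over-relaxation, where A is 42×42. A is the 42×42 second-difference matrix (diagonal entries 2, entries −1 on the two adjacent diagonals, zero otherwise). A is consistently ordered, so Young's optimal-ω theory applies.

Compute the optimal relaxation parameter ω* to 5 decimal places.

B_J for the 42×42 system has eigenvalues cos(kπ/43); ρ_J = cos(π/43) = 0.99733.
√(1−ρ_J²) simplifies to sin(π/43) = 0.072995.
[ω*] 2 ÷ (1 + 0.072995) = 2 ÷ 1.072995 = 1.86394.
Hence ρ(B_{ω*}) = 1.86394 − 1 = 0.86394.

ω* = 1.86394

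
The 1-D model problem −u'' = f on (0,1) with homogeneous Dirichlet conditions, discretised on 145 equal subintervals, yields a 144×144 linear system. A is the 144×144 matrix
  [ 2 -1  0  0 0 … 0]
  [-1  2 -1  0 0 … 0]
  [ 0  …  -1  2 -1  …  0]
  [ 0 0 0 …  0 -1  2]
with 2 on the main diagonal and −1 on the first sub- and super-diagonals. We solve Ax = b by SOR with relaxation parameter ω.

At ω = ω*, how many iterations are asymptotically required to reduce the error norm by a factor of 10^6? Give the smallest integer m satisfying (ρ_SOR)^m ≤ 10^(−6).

ρ_J = max_k |cos(kπ/145)| = cos(π/145) = 0.9997653
root = sin(π/145) = 0.0216645  (since 1−cos² = sin²).
ω* = 2/(1 + 0.0216645) = 2/1.0216645 = 1.9575898.
and ρ(B_{ω*}) = 1.9575898 − 1 = 0.9575898.
(0.9575898)^m ≤ 10^{−6}  ⇒  m·ln(0.9575898) ≤ −6·ln10  ⇒  m ≥ 318.801  ⇒  m = 319

m = 319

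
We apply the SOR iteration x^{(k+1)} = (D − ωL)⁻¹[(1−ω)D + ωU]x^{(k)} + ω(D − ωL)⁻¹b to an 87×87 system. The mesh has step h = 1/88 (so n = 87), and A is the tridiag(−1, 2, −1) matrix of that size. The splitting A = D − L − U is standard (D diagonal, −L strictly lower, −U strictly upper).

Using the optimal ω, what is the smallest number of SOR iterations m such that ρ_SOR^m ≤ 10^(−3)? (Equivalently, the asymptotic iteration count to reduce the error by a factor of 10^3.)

m = 97

With n=87, ρ(Jacobi) = cos(π/88) = 0.9993628.
√(1−ρ_J²) = |sin(π/88)| = 0.0356923
[ω*] 2 ÷ (1 + 0.0356923) = 2 ÷ 1.0356923 = 1.9310755.
At ω = 1.9310755 every |λ(B_ω)| = ω−1, so ρ_SOR = 0.9310755.
For 3 digits: m = 3·ln10 / (−ln 0.9310755) = 6.90776/0.0714149 = 96.727; round up → m = 97.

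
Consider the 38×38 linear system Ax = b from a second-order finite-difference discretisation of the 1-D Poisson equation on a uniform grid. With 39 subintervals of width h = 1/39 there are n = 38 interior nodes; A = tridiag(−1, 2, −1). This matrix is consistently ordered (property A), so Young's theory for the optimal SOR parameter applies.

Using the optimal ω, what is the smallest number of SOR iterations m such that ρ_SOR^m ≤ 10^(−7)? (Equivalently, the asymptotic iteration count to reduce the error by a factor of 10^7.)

spectrum of D⁻¹(L+U) = {cos(kπ/39) : 1≤k≤38}; ρ_J = cos(π/39) = 0.9967573.
√(1−ρ_J²) = |sin(π/39)| = 0.0804666
[ω*] 2 ÷ (1 + 0.0804666) = 2 ÷ 1.0804666 = 1.8510521.
and ρ(B_{ω*}) = 1.8510521 − 1 = 0.8510521.
m ≥ 7·ln10 / (−ln 0.8510521) = 99.937; smallest integer m = 100.

m = 100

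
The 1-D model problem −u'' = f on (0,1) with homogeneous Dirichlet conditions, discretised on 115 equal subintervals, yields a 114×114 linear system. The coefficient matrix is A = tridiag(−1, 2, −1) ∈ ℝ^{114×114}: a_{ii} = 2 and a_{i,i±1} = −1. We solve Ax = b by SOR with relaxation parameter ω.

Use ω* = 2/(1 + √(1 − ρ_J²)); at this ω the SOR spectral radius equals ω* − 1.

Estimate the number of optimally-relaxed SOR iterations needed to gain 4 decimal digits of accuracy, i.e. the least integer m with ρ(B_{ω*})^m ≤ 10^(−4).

With n=114, ρ(Jacobi) = cos(π/115) = 0.9996269.
√(1−ρ_J²) = |sin(π/115)| = 0.0273148
Young: ω* = 2/(1+√(1−ρ_J²)) = 2/(1+0.0273148) = 2/1.0273148 = 1.9468229.
At ω = 1.9468229 every |λ(B_ω)| = ω−1, so ρ_SOR = 0.9468229.
(0.9468229)^m ≤ 10^{−4}  ⇒  m·ln(0.9468229) ≤ −4·ln10  ⇒  m ≥ 168.554  ⇒  m = 169

m = 169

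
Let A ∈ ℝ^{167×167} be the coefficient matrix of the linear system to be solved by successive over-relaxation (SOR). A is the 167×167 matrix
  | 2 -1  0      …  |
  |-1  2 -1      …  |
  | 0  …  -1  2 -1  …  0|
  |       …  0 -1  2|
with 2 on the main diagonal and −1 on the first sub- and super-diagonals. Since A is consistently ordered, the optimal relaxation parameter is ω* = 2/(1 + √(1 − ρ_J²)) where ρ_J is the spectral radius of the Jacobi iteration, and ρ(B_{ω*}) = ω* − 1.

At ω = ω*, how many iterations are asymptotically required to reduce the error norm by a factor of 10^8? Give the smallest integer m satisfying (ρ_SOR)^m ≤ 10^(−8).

ρ_J = max_k |cos(kπ/168)| = cos(π/168) = 0.9998252
√(1 − cos²(π/168)) = sin(π/168) ≈ 0.0186989.
ω* = 2 / (1 + 0.0186989) = 2 / 1.0186989 ≈ 1.9632887.
ρ_SOR = ω* − 1 ≈ 0.9632887.
m ≥ 8·ln10 / (−ln 0.9632887) = 492.504; smallest integer m = 493.

m = 493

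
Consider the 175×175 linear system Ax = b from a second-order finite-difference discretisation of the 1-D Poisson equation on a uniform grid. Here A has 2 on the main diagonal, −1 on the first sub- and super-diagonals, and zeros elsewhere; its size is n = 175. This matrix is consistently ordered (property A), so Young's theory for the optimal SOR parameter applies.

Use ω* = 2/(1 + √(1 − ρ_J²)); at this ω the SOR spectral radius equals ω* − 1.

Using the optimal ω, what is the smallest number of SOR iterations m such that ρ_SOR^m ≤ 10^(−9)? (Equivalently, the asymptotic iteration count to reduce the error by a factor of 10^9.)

With n=175, ρ(Jacobi) = cos(π/176) = 0.9998407.
√(1 − cos²(π/176)) = sin(π/176) ≈ 0.0178490.
ω* = 2/(1 + 0.0178490) = 2/1.0178490 = 1.9649280.
At ω = 1.9649280 every |λ(B_ω)| = ω−1, so ρ_SOR = 0.9649280.
Need (0.9649280)^m ≤ 10^(−9): m ≥ 9·ln10/|ln 0.9649280| = 20.7233/0.0357018 = 580.455 ⇒ m = 581.

m = 581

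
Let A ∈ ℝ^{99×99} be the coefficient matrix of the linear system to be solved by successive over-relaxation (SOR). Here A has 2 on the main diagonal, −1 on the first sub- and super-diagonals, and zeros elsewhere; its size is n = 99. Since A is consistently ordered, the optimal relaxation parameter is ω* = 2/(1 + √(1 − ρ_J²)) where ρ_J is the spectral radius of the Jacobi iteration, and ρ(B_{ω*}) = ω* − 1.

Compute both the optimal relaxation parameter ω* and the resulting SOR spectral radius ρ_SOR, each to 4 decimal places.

ω* = 1.9391, ρ_SOR = 0.9391

ρ_J = max_k |cos(kπ/100)| = cos(π/100) = 0.9995
√(1−ρ_J²) simplifies to sin(π/100) = 0.03141.
Then 2/(1+√(1−ρ_J²)) = 2/(1+0.03141); ω* = 2/1.03141 = 1.9391.
Hence ρ(B_{ω*}) = 1.9391 − 1 = 0.9391.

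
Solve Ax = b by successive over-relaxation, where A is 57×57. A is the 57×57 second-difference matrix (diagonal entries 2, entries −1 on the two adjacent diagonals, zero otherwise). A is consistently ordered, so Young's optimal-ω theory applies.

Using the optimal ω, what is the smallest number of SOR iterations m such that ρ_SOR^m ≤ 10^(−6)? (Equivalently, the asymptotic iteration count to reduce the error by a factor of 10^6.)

m = 128

With n=57, ρ(Jacobi) = cos(π/58) = 0.9985334.
1 − cos²(π/58) = sin²(π/58) ⇒ √(1−ρ_J²) = sin(π/58) = 0.0541389.
Young: ω* = 2/(1+√(1−ρ_J²)) = 2/(1+0.0541389) = 2/1.0541389 = 1.8972832.
[ρ_SOR] ω* − 1 = 0.8972832.
(0.8972832)^m ≤ 10^{−6}  ⇒  m·ln(0.8972832) ≤ −6·ln10  ⇒  m ≥ 127.468  ⇒  m = 128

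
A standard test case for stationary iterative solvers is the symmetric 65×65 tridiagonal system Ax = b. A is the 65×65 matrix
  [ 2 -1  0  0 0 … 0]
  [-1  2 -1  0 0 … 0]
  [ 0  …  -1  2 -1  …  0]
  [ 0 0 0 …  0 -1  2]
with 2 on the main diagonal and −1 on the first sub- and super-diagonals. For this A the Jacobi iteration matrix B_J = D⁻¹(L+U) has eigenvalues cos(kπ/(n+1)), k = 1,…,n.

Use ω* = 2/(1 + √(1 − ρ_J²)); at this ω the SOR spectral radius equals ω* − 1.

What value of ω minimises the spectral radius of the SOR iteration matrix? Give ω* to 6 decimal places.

B_J for the 65×65 system has eigenvalues cos(kπ/66); ρ_J = cos(π/66) = 0.998867.
1 − cos²(π/66) = sin²(π/66) ⇒ √(1−ρ_J²) = sin(π/66) = 0.0475819.
ω* = 2/(1+0.0475819) = 1.909159
ρ_SOR = ω* − 1 ≈ 0.909159.

ω* = 1.909159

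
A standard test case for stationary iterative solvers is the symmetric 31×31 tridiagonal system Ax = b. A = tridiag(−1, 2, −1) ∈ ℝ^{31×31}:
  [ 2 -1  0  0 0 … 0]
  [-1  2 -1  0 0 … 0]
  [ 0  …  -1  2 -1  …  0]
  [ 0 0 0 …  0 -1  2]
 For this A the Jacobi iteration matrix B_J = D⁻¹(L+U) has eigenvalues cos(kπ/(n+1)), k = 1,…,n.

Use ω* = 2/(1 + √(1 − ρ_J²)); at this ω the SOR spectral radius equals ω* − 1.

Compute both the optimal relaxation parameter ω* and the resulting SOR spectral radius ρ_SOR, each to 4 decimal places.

With n=31, ρ(Jacobi) = cos(π/32) = 0.9952.
1 − cos²(π/32) = sin²(π/32) ⇒ √(1−ρ_J²) = sin(π/32) = 0.09802.
ω* = 2/(1+0.09802) = 1.8215
At ω = 1.8215 every |λ(B_ω)| = ω−1, so ρ_SOR = 0.8215.

ω* = 1.8215, ρ_SOR = 0.8215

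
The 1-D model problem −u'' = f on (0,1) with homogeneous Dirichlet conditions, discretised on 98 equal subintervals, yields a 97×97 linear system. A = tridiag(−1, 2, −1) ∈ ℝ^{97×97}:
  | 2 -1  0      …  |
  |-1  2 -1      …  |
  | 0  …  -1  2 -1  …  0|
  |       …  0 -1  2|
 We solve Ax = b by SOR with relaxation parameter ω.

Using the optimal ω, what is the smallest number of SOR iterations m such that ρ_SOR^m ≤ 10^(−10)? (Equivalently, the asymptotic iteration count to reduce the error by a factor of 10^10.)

n=97: λ(B_J) = 1 − λ(A)/2 = cos(kπ/98); k=1 gives ρ_J = 0.9994862.
1 − cos²(π/98) = sin²(π/98) ⇒ √(1−ρ_J²) = sin(π/98) = 0.0320516.
So ω* = 2/1.0320516 = 1.9378876 (Young).
ρ(B_{ω*}) = ω*−1 = 0.9378876
10·ln10 = 23.0259; −ln(0.9378876) = 0.0641252; m = ⌈23.0259/0.0641252⌉ = ⌈359.077⌉ = 360.

m = 360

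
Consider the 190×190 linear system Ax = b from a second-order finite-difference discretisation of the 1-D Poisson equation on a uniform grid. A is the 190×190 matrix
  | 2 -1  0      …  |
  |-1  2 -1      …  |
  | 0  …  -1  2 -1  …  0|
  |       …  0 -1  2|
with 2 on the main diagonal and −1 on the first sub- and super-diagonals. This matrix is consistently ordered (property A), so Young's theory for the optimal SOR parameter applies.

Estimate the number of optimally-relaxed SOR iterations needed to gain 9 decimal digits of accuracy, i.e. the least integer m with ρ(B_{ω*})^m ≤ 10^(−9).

m = 630

n=190: λ(B_J) = 1 − λ(A)/2 = cos(kπ/191); k=1 gives ρ_J = 0.9998647.
root = sin(π/191) = 0.0164474  (since 1−cos² = sin²).
ω* = 2 / (1 + 0.0164474) = 2 / 1.0164474 ≈ 1.9676375.
and ρ(B_{ω*}) = 1.9676375 − 1 = 0.9676375.
For 9 digits: m = 9·ln10 / (−ln 0.9676375) = 20.7233/0.0328977 = 629.932; round up → m = 630.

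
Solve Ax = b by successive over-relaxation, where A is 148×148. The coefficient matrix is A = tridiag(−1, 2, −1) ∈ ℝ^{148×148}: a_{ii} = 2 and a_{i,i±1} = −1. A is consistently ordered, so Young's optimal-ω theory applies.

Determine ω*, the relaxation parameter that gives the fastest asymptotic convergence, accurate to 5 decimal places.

spectrum of D⁻¹(L+U) = {cos(kπ/149) : 1≤k≤148}; ρ_J = cos(π/149) = 0.99978.
√(1−ρ_J²) = |sin(π/149)| = 0.021083
ω* = 2/(1+0.021083) = 1.95870
At ω = 1.95870 every |λ(B_ω)| = ω−1, so ρ_SOR = 0.95870.

ω* = 1.95870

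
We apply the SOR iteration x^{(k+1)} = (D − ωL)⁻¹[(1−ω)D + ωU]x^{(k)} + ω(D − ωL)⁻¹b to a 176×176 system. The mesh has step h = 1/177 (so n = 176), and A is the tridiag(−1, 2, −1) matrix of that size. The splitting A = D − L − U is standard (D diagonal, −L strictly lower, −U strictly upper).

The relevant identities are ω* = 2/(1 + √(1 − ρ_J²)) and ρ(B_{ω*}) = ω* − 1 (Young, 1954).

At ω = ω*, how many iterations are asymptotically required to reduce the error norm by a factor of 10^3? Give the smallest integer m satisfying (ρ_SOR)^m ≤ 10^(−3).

m = 195

[ρ_J] n=176: ρ(B_J) = cos(π/(n+1)) = cos(π/177) = 0.9998425.
√(1−ρ_J²) = |sin(π/177)| = 0.0177482
ω* = 2/(1+0.0177482) = 1.9651226
At ω = 1.9651226 every |λ(B_ω)| = ω−1, so ρ_SOR = 0.9651226.
ρ_SOR^m ≤ 10^(−3) ⇔ m ≥ 3·ln10/(−ln 0.9651226) = 6.90776/0.0355001 = 194.584; m = ⌈194.584⌉ = 195.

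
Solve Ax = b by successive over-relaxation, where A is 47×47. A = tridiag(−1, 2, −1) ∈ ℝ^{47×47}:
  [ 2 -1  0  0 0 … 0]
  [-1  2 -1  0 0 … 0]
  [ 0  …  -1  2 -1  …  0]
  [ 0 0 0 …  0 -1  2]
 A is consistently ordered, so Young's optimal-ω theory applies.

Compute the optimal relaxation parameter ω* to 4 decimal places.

ω* = 1.8772

spectrum of D⁻¹(L+U) = {cos(kπ/48) : 1≤k≤47}; ρ_J = cos(π/48) = 0.9979.
√(1−ρ_J²) = |sin(π/48)| = 0.06540
So ω* = 2/1.06540 = 1.8772 (Young).
[ρ_SOR] ω* − 1 = 0.8772.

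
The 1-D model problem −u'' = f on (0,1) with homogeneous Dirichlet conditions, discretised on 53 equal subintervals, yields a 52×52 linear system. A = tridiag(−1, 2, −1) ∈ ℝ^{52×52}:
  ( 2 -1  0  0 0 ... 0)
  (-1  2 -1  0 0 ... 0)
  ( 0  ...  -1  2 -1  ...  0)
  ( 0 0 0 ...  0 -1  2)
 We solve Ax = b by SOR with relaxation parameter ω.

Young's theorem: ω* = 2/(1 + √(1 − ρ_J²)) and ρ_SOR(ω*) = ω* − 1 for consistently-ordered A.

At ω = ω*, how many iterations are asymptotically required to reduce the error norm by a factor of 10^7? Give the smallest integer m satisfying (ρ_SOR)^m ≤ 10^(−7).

m = 136

[ρ_J] n=52: ρ(B_J) = cos(π/(n+1)) = cos(π/53) = 0.9982437.
√(1−ρ_J²) = |sin(π/53)| = 0.0592406
Young: ω* = 2/(1+√(1−ρ_J²)) = 2/(1+0.0592406) = 2/1.0592406 = 1.8881451.
[ρ_SOR] ω* − 1 = 0.8881451.
For 7 digits: m = 7·ln10 / (−ln 0.8881451) = 16.1181/0.11862 = 135.880; round up → m = 136.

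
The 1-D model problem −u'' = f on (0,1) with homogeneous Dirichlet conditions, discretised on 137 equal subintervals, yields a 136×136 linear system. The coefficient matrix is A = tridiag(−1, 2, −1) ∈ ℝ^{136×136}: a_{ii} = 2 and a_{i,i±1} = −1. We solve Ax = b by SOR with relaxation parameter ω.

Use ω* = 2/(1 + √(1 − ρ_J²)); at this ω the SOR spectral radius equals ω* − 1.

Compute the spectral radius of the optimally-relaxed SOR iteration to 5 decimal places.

B_J for the 136×136 system has eigenvalues cos(kπ/137); ρ_J = cos(π/137) = 0.99974.
1 − cos²(π/137) = sin²(π/137) ⇒ √(1−ρ_J²) = sin(π/137) = 0.022929.
Then 2/(1+√(1−ρ_J²)) = 2/(1+0.022929); ω* = 2/1.022929 = 1.95517.
[ρ_SOR] ω* − 1 = 0.95517.

ρ_SOR = 0.95517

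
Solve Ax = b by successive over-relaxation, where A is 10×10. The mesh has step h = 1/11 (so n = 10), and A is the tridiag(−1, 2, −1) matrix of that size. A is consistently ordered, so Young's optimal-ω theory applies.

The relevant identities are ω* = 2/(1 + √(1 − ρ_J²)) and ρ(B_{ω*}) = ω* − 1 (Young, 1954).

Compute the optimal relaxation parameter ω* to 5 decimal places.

ω* = 1.56039

[ρ_J] n=10: ρ(B_J) = cos(π/(n+1)) = cos(π/11) = 0.95949.
√(1−ρ_J²) = |sin(π/11)| = 0.281733
ω* = 2/(1 + 0.281733) = 2/1.281733 = 1.56039.
At ω = 1.56039 every |λ(B_ω)| = ω−1, so ρ_SOR = 0.56039.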